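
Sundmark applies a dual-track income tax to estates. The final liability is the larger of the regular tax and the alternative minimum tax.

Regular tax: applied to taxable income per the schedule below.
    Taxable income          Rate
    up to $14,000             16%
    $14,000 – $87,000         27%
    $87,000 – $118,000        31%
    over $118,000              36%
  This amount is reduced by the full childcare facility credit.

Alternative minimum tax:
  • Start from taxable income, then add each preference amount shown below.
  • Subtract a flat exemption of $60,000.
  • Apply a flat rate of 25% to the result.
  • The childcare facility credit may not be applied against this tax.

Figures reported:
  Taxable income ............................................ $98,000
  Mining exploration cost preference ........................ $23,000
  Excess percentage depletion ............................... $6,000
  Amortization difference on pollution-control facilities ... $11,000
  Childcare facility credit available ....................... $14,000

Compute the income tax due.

Regular tax:
  $14,000 × 16% = $2,240
  $73,000 × 27% = $19,710
  $11,000 × 31% = $3,410
  → $25,360
  Less childcare facility credit $14,000 → $11,360

Alternative minimum tax:
  Adjusted income: $98,000 + $23,000 + $6,000 + $11,000 = $138,000
  Less exemption $60,000 → base $78,000
  $78,000 × 25% = $19,500

$19,500 > $11,360, so the alternative minimum tax is the binding amount.

$19,500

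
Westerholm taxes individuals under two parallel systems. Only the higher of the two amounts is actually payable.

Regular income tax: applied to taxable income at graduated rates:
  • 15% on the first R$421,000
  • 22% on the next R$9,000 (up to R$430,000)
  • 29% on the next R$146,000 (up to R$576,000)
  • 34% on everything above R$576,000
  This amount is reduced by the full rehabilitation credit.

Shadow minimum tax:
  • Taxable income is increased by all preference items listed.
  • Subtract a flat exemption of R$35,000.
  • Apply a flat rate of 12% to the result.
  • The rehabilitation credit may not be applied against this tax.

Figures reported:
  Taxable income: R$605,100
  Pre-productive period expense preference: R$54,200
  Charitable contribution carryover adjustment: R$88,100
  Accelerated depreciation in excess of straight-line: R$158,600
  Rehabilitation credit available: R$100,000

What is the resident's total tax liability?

R$104,520

Regular income tax:
  R$421,000 × 15% = R$63,150
  R$9,000 × 22% = R$1,980
  R$146,000 × 29% = R$42,340
  R$29,100 × 34% = R$9,894
  → R$117,364
  Less rehabilitation credit R$100,000 → R$17,364

Shadow minimum tax:
  Adjusted income: R$605,100 + R$54,200 + R$88,100 + R$158,600 = R$906,000
  Less exemption R$35,000 → base R$871,000
  R$871,000 × 12% = R$104,520

R$104,520 > R$17,364, so the shadow minimum tax is the binding amount.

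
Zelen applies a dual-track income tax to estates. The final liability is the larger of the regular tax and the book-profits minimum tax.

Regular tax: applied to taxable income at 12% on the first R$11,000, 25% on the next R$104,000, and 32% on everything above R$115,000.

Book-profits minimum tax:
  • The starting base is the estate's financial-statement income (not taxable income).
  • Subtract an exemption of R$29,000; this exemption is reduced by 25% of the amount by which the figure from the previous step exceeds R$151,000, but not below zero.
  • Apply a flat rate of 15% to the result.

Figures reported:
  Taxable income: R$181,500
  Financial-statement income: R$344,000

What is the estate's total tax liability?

Regular tax:
  R$11,000 × 12% = R$1,320
  R$104,000 × 25% = R$26,000
  R$66,500 × 32% = R$21,280
  → R$48,600

Book-profits minimum tax:
  Base (financial-statement income): R$344,000
  Exemption: 25% × (R$344,000 − R$151,000) = R$48,250 ≥ R$29,000, so the exemption is fully phased out
  Base: R$344,000 − R$0 = R$344,000
  R$344,000 × 15% = R$51,600

R$51,600 > R$48,600, so the book-profits minimum tax is the binding amount.

R$51,600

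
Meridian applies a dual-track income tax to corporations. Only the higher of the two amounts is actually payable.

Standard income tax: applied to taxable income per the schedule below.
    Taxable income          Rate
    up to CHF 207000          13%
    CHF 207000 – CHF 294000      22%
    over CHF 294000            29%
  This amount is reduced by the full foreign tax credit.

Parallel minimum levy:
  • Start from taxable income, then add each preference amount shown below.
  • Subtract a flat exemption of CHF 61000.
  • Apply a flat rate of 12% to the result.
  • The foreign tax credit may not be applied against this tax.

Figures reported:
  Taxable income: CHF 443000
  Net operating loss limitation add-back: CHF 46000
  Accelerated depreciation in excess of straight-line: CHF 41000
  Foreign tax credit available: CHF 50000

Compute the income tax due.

CHF 56280

Standard income tax:
  CHF 207000 × 13% = CHF 26910
  CHF 87000 × 22% = CHF 19140
  CHF 149000 × 29% = CHF 43210
  → CHF 89260
  Less foreign tax credit CHF 50000 → CHF 39260

Parallel minimum levy:
  Adjusted income: CHF 443000 + CHF 46000 + CHF 41000 = CHF 530000
  Less exemption CHF 61000 → base CHF 469000
  CHF 469000 × 12% = CHF 56280

CHF 56280 > CHF 39260, so the parallel minimum levy is the binding amount.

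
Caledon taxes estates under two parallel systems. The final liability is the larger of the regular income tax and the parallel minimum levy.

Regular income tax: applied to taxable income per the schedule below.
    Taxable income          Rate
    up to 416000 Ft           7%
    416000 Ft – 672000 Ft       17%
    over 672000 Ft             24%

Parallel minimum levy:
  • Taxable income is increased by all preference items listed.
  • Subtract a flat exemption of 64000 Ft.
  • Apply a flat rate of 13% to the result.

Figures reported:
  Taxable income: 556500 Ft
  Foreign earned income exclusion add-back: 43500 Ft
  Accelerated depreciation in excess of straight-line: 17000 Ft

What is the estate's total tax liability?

71890 Ft

Regular income tax:
  416000 Ft × 7% = 29120 Ft
  140500 Ft × 17% = 23885 Ft
  → 53005 Ft

Parallel minimum levy:
  Adjusted income: 556500 Ft + 43500 Ft + 17000 Ft = 617000 Ft
  Less exemption 64000 Ft → base 553000 Ft
  553000 Ft × 13% = 71890 Ft

71890 Ft > 53005 Ft, so the parallel minimum levy is the binding amount.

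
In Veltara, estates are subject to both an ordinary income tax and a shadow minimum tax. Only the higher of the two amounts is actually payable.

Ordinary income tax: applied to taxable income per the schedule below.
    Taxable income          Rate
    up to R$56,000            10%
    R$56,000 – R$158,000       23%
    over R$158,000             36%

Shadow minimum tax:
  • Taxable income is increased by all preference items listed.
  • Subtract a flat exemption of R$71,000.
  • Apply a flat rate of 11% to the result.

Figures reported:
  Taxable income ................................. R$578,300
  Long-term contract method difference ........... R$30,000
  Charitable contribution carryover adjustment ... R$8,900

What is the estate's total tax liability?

Ordinary income tax:
  R$56,000 × 10% = R$5,600
  R$102,000 × 23% = R$23,460
  R$420,300 × 36% = R$151,308
  → R$180,368

Shadow minimum tax:
  Adjusted income: R$578,300 + R$30,000 + R$8,900 = R$617,200
  Less exemption R$71,000 → base R$546,200
  R$546,200 × 11% = R$60,082

R$180,368 > R$60,082, so the ordinary income tax governs.

R$180,368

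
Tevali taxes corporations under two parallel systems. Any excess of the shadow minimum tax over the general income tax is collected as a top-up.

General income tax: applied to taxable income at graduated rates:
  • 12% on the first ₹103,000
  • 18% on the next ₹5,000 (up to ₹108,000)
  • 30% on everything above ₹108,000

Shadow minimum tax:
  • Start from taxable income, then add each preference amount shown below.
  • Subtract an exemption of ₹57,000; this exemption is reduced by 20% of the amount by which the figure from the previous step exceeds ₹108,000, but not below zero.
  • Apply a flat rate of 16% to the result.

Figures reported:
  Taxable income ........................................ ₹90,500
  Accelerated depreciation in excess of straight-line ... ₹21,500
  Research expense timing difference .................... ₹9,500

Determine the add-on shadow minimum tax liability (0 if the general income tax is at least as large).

₹0

Shadow minimum tax:
  Adjusted income: ₹90,500 + ₹21,500 + ₹9,500 = ₹121,500
  Exemption: ₹57,000 − 20% × (₹121,500 − ₹108,000) = ₹57,000 − ₹2,700 = ₹54,300
  Base: ₹121,500 − ₹54,300 = ₹67,200
  ₹67,200 × 16% = ₹10,752

General income tax:
  ₹90,500 × 12% = ₹10,860

₹10,752 ≤ ₹10,860, so no add-on is due.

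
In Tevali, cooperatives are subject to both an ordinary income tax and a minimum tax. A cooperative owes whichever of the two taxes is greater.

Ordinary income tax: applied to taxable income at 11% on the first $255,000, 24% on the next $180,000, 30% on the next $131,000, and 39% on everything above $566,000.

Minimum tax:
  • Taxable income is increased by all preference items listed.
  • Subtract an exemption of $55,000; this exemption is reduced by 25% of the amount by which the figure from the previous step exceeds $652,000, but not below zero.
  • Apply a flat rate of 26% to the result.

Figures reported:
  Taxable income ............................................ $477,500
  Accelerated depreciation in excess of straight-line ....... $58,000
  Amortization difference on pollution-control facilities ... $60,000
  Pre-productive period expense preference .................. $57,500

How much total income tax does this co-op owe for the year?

$155,545

Minimum tax:
  Adjusted income: $477,500 + $58,000 + $60,000 + $57,500 = $653,000
  Exemption: $55,000 − 25% × ($653,000 − $652,000) = $55,000 − $250 = $54,750
  Base: $653,000 − $54,750 = $598,250
  $598,250 × 26% = $155,545

Ordinary income tax:
  $255,000 × 11% = $28,050
  $180,000 × 24% = $43,200
  $42,500 × 30% = $12,750
  → $84,000

$155,545 > $84,000, so the minimum tax is the binding amount.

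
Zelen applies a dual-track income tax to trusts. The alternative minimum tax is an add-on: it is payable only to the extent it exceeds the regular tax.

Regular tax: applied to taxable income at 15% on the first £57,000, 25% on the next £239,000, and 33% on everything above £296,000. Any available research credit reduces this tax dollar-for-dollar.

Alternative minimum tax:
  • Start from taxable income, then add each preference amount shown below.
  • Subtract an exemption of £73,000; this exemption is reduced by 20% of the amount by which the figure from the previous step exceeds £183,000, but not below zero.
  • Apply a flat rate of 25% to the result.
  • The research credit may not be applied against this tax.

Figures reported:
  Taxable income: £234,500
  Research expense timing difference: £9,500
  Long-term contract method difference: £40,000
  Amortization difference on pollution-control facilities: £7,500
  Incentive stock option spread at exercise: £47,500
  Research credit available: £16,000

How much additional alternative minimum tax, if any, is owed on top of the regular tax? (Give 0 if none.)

£37,375

Regular tax:
  £57,000 × 15% = £8,550
  £177,500 × 25% = £44,375
  → £52,925
  Less research credit £16,000 → £36,925

Alternative minimum tax:
  Adjusted income: £234,500 + £9,500 + £40,000 + £7,500 + £47,500 = £339,000
  Exemption: £73,000 − 20% × (£339,000 − £183,000) = £73,000 − £31,200 = £41,800
  Base: £339,000 − £41,800 = £297,200
  £297,200 × 25% = £74,300

Excess of alternative minimum tax over regular tax: £74,300 − £36,925 = £37,375.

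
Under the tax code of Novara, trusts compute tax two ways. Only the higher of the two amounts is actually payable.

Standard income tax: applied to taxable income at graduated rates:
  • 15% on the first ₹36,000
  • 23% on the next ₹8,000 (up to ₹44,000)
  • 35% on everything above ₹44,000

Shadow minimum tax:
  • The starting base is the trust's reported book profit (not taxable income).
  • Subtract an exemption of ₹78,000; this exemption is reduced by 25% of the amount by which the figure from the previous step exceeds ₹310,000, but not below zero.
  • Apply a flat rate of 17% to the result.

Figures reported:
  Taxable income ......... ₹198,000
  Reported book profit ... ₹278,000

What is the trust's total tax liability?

₹61,140

Standard income tax:
  ₹36,000 × 15% = ₹5,400
  ₹8,000 × 23% = ₹1,840
  ₹154,000 × 35% = ₹53,900
  → ₹61,140

Shadow minimum tax:
  Base (reported book profit): ₹278,000
  Exemption: ₹278,000 ≤ ₹310,000, so full ₹78,000 applies
  Base: ₹278,000 − ₹78,000 = ₹200,000
  ₹200,000 × 17% = ₹34,000

₹61,140 > ₹34,000, so the standard income tax governs.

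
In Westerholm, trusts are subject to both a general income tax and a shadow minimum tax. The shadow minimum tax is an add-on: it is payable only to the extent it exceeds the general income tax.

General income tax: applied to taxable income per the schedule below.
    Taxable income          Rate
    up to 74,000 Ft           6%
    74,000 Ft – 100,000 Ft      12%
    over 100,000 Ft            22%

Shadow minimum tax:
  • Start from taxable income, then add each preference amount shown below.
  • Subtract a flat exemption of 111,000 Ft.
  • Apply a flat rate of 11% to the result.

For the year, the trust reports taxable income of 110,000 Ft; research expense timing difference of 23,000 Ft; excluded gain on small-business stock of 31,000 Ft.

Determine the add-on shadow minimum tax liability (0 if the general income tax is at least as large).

0 Ft

Shadow minimum tax:
  Adjusted income: 110,000 Ft + 23,000 Ft + 31,000 Ft = 164,000 Ft
  Less exemption 111,000 Ft → base 53,000 Ft
  53,000 Ft × 11% = 5,830 Ft

General income tax:
  74,000 Ft × 6% = 4,440 Ft
  26,000 Ft × 12% = 3,120 Ft
  10,000 Ft × 22% = 2,200 Ft
  → 9,760 Ft

5,830 Ft ≤ 9,760 Ft, so no add-on is due.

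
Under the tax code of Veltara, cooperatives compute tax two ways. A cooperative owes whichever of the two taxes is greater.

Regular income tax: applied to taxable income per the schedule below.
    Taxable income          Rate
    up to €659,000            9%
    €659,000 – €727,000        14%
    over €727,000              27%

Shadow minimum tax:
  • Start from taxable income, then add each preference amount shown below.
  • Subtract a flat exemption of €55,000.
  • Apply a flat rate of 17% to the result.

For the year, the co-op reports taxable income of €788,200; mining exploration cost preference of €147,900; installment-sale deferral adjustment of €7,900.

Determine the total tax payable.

€151,130

Regular income tax:
  €659,000 × 9% = €59,310
  €68,000 × 14% = €9,520
  €61,200 × 27% = €16,524
  → €85,354

Shadow minimum tax:
  Adjusted income: €788,200 + €147,900 + €7,900 = €944,000
  Less exemption €55,000 → base €889,000
  €889,000 × 17% = €151,130

€151,130 > €85,354, so the shadow minimum tax is the binding amount.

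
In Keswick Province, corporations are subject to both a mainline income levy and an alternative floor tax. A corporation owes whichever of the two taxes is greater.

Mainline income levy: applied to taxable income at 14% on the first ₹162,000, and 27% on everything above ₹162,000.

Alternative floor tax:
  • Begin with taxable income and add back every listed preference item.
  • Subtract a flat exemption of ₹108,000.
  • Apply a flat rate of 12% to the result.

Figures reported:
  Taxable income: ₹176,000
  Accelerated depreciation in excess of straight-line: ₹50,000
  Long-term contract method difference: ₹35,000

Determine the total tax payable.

₹26,460

Mainline income levy:
  ₹162,000 × 14% = ₹22,680
  ₹14,000 × 27% = ₹3,780
  → ₹26,460

Alternative floor tax:
  Adjusted income: ₹176,000 + ₹50,000 + ₹35,000 = ₹261,000
  Less exemption ₹108,000 → base ₹153,000
  ₹153,000 × 12% = ₹18,360

₹26,460 > ₹18,360, so the mainline income levy governs.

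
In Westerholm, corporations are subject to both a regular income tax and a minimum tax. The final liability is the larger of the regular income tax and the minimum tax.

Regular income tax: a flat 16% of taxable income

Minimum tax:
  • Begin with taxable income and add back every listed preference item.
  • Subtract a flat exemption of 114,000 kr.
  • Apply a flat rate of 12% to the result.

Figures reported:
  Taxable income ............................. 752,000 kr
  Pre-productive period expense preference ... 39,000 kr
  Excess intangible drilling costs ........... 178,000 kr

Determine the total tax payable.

120,320 kr

Regular income tax:
  752,000 kr × 16% = 120,320 kr

Minimum tax:
  Adjusted income: 752,000 kr + 39,000 kr + 178,000 kr = 969,000 kr
  Less exemption 114,000 kr → base 855,000 kr
  855,000 kr × 12% = 102,600 kr

120,320 kr > 102,600 kr, so the regular income tax governs.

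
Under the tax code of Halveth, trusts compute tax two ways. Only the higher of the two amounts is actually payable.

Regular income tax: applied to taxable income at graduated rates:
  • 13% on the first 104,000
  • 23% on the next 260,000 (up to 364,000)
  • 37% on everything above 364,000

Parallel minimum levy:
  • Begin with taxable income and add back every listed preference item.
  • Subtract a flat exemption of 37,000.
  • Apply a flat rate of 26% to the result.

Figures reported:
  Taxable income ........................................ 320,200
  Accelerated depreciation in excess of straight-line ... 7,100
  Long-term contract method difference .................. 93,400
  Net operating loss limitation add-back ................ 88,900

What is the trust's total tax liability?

Regular income tax:
  104,000 × 13% = 13,520
  216,200 × 23% = 49,726
  → 63,246

Parallel minimum levy:
  Adjusted income: 320,200 + 7,100 + 93,400 + 88,900 = 509,600
  Less exemption 37,000 → base 472,600
  472,600 × 26% = 122,876

122,876 > 63,246, so the parallel minimum levy is the binding amount.

122,876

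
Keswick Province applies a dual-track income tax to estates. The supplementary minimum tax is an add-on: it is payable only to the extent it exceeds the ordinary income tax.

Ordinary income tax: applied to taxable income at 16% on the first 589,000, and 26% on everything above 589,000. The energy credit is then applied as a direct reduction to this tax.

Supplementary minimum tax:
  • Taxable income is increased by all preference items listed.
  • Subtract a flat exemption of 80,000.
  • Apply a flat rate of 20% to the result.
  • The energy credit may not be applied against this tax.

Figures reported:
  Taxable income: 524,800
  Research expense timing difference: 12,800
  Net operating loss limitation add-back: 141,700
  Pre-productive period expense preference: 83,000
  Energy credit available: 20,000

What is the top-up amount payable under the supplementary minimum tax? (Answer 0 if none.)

Supplementary minimum tax:
  Adjusted income: 524,800 + 12,800 + 141,700 + 83,000 = 762,300
  Less exemption 80,000 → base 682,300
  682,300 × 20% = 136,460

Ordinary income tax:
  524,800 × 16% = 83,968
  Less energy credit 20,000 → 63,968

Excess of supplementary minimum tax over ordinary income tax: 136,460 − 63,968 = 72,492.

72,492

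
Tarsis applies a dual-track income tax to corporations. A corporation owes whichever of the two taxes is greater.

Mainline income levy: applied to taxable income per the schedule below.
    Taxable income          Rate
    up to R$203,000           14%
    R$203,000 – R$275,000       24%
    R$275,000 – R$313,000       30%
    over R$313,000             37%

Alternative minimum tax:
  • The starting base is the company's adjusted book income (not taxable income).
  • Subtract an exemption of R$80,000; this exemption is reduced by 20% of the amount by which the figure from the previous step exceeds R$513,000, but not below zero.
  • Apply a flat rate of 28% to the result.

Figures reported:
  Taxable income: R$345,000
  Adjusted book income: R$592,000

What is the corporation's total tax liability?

Mainline income levy:
  R$203,000 × 14% = R$28,420
  R$72,000 × 24% = R$17,280
  R$38,000 × 30% = R$11,400
  R$32,000 × 37% = R$11,840
  → R$68,940

Alternative minimum tax:
  Base (adjusted book income): R$592,000
  Exemption: R$80,000 − 20% × (R$592,000 − R$513,000) = R$80,000 − R$15,800 = R$64,200
  Base: R$592,000 − R$64,200 = R$527,800
  R$527,800 × 28% = R$147,784

R$147,784 > R$68,940, so the alternative minimum tax is the binding amount.

R$147,784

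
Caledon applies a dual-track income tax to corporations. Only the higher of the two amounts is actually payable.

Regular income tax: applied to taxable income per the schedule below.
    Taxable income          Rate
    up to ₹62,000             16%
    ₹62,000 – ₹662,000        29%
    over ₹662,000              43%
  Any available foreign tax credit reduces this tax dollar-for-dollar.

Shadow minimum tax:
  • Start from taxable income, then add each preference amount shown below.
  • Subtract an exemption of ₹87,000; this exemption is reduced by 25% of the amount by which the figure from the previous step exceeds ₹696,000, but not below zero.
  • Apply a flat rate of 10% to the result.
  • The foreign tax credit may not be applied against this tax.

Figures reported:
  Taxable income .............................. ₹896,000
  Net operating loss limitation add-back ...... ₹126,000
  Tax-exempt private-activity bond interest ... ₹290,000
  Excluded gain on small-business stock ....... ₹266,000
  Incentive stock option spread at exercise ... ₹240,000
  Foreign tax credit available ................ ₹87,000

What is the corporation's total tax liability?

Shadow minimum tax:
  Adjusted income: ₹896,000 + ₹126,000 + ₹290,000 + ₹266,000 + ₹240,000 = ₹1,818,000
  Exemption: 25% × (₹1,818,000 − ₹696,000) = ₹280,500 ≥ ₹87,000, so the exemption is fully phased out
  Base: ₹1,818,000 − ₹0 = ₹1,818,000
  ₹1,818,000 × 10% = ₹181,800

Regular income tax:
  ₹62,000 × 16% = ₹9,920
  ₹600,000 × 29% = ₹174,000
  ₹234,000 × 43% = ₹100,620
  → ₹284,540
  Less foreign tax credit ₹87,000 → ₹197,540

₹197,540 > ₹181,800, so the regular income tax governs.

₹197,540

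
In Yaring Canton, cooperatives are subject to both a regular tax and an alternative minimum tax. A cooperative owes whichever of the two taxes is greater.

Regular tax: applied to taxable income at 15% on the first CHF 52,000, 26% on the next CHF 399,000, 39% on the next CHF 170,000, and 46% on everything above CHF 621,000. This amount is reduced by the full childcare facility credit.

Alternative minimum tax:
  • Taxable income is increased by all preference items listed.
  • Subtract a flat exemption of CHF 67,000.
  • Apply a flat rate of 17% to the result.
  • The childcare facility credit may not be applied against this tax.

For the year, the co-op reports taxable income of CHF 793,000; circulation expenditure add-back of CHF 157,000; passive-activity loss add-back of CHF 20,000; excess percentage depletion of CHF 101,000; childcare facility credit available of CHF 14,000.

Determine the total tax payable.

Alternative minimum tax:
  Adjusted income: CHF 793,000 + CHF 157,000 + CHF 20,000 + CHF 101,000 = CHF 1,071,000
  Less exemption CHF 67,000 → base CHF 1,004,000
  CHF 1,004,000 × 17% = CHF 170,680

Regular tax:
  CHF 52,000 × 15% = CHF 7,800
  CHF 399,000 × 26% = CHF 103,740
  CHF 170,000 × 39% = CHF 66,300
  CHF 172,000 × 46% = CHF 79,120
  → CHF 256,960
  Less childcare facility credit CHF 14,000 → CHF 242,960

CHF 242,960 > CHF 170,680, so the regular tax governs.

CHF 242,960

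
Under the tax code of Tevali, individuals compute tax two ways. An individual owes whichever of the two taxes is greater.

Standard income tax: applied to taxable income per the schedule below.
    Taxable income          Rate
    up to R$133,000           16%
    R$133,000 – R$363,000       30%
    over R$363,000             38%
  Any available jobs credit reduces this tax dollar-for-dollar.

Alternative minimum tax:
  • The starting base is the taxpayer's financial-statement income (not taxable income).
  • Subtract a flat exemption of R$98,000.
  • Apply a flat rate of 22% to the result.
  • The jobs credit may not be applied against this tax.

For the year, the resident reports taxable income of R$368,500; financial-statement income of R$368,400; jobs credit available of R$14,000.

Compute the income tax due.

Standard income tax:
  R$133,000 × 16% = R$21,280
  R$230,000 × 30% = R$69,000
  R$5,500 × 38% = R$2,090
  → R$92,370
  Less jobs credit R$14,000 → R$78,370

Alternative minimum tax:
  Base (financial-statement income): R$368,400
  Less exemption R$98,000 → base R$270,400
  R$270,400 × 22% = R$59,488

R$78,370 > R$59,488, so the standard income tax governs.

R$78,370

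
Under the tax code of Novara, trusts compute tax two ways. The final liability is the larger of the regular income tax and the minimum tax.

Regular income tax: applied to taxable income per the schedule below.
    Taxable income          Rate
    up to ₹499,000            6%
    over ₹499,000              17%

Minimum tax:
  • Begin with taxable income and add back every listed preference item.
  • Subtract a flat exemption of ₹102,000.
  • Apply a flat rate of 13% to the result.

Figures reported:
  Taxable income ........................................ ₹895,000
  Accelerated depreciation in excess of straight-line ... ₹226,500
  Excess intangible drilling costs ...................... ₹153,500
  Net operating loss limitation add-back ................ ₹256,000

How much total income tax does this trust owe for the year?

Regular income tax:
  ₹499,000 × 6% = ₹29,940
  ₹396,000 × 17% = ₹67,320
  → ₹97,260

Minimum tax:
  Adjusted income: ₹895,000 + ₹226,500 + ₹153,500 + ₹256,000 = ₹1,531,000
  Less exemption ₹102,000 → base ₹1,429,000
  ₹1,429,000 × 13% = ₹185,770

₹185,770 > ₹97,260, so the minimum tax is the binding amount.

₹185,770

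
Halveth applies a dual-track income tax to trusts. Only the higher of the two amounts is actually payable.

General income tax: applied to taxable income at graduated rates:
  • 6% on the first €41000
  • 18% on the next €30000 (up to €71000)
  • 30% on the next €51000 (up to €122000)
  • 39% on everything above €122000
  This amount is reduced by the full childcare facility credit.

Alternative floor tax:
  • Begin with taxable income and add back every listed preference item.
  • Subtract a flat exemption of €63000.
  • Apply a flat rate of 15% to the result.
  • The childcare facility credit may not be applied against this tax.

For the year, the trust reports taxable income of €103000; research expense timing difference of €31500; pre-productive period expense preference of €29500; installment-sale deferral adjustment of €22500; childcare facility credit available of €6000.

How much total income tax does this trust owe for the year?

€18525

General income tax:
  €41000 × 6% = €2460
  €30000 × 18% = €5400
  €32000 × 30% = €9600
  → €17460
  Less childcare facility credit €6000 → €11460

Alternative floor tax:
  Adjusted income: €103000 + €31500 + €29500 + €22500 = €186500
  Less exemption €63000 → base €123500
  €123500 × 15% = €18525

€18525 > €11460, so the alternative floor tax is the binding amount.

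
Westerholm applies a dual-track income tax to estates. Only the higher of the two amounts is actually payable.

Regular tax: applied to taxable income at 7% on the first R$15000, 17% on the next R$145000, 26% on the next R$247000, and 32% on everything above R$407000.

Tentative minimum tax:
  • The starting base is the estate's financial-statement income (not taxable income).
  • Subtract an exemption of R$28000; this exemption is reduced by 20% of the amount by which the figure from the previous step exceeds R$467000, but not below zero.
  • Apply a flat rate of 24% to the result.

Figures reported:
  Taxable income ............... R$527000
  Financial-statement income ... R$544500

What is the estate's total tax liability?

Tentative minimum tax:
  Base (financial-statement income): R$544500
  Exemption: R$28000 − 20% × (R$544500 − R$467000) = R$28000 − R$15500 = R$12500
  Base: R$544500 − R$12500 = R$532000
  R$532000 × 24% = R$127680

Regular tax:
  R$15000 × 7% = R$1050
  R$145000 × 17% = R$24650
  R$247000 × 26% = R$64220
  R$120000 × 32% = R$38400
  → R$128320

R$128320 > R$127680, so the regular tax governs.

R$128320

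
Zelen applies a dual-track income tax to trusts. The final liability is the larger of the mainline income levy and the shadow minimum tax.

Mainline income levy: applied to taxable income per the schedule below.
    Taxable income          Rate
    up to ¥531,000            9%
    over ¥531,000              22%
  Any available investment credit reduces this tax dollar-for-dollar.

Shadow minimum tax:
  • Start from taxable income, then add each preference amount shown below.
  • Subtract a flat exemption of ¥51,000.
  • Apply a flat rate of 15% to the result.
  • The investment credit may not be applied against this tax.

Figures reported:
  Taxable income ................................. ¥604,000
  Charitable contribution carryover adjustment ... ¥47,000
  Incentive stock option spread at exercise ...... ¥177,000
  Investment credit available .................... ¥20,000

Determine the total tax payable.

Shadow minimum tax:
  Adjusted income: ¥604,000 + ¥47,000 + ¥177,000 = ¥828,000
  Less exemption ¥51,000 → base ¥777,000
  ¥777,000 × 15% = ¥116,550

Mainline income levy:
  ¥531,000 × 9% = ¥47,790
  ¥73,000 × 22% = ¥16,060
  → ¥63,850
  Less investment credit ¥20,000 → ¥43,850

¥116,550 > ¥43,850, so the shadow minimum tax is the binding amount.

¥116,550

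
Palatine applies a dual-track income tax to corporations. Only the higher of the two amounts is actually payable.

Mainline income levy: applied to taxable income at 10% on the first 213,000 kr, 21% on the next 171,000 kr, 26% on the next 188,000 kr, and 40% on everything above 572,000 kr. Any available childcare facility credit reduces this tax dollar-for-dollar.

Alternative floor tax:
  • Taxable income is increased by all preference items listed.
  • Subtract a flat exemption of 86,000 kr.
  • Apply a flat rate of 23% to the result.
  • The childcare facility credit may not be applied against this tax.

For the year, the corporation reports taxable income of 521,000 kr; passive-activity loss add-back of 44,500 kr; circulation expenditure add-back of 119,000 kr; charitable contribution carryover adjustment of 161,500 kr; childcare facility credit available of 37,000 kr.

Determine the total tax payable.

Alternative floor tax:
  Adjusted income: 521,000 kr + 44,500 kr + 119,000 kr + 161,500 kr = 846,000 kr
  Less exemption 86,000 kr → base 760,000 kr
  760,000 kr × 23% = 174,800 kr

Mainline income levy:
  213,000 kr × 10% = 21,300 kr
  171,000 kr × 21% = 35,910 kr
  137,000 kr × 26% = 35,620 kr
  → 92,830 kr
  Less childcare facility credit 37,000 kr → 55,830 kr

174,800 kr > 55,830 kr, so the alternative floor tax is the binding amount.

174,800 kr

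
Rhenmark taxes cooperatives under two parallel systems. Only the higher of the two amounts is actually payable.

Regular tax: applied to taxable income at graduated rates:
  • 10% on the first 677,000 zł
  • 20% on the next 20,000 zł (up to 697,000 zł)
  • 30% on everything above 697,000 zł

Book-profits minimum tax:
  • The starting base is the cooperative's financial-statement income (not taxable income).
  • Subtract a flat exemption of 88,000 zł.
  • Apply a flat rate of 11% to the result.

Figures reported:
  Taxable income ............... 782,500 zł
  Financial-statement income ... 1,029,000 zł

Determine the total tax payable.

103,510 zł

Regular tax:
  677,000 zł × 10% = 67,700 zł
  20,000 zł × 20% = 4,000 zł
  85,500 zł × 30% = 25,650 zł
  → 97,350 zł

Book-profits minimum tax:
  Base (financial-statement income): 1,029,000 zł
  Less exemption 88,000 zł → base 941,000 zł
  941,000 zł × 11% = 103,510 zł

103,510 zł > 97,350 zł, so the book-profits minimum tax is the binding amount.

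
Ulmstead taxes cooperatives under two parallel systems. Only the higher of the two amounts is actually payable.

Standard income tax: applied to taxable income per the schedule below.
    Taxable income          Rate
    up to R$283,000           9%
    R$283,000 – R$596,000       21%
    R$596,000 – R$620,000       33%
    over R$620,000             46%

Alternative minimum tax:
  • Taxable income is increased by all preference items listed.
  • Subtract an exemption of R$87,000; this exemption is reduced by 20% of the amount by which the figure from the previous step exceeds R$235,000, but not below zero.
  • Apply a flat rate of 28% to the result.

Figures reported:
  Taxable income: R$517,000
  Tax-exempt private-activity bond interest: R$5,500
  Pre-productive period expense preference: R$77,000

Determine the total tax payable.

Standard income tax:
  R$283,000 × 9% = R$25,470
  R$234,000 × 21% = R$49,140
  → R$74,610

Alternative minimum tax:
  Adjusted income: R$517,000 + R$5,500 + R$77,000 = R$599,500
  Exemption: R$87,000 − 20% × (R$599,500 − R$235,000) = R$87,000 − R$72,900 = R$14,100
  Base: R$599,500 − R$14,100 = R$585,400
  R$585,400 × 28% = R$163,912

R$163,912 > R$74,610, so the alternative minimum tax is the binding amount.

R$163,912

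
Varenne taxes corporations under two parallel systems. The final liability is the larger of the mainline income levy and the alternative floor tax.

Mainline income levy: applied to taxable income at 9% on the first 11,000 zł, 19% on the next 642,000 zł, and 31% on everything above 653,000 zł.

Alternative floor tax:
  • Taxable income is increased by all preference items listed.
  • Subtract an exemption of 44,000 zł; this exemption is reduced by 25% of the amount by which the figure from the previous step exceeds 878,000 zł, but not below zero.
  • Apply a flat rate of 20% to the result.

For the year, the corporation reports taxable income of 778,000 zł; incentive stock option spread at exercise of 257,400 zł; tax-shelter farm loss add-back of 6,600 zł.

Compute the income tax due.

Alternative floor tax:
  Adjusted income: 778,000 zł + 257,400 zł + 6,600 zł = 1,042,000 zł
  Exemption: 44,000 zł − 25% × (1,042,000 zł − 878,000 zł) = 44,000 zł − 41,000 zł = 3,000 zł
  Base: 1,042,000 zł − 3,000 zł = 1,039,000 zł
  1,039,000 zł × 20% = 207,800 zł

Mainline income levy:
  11,000 zł × 9% = 990 zł
  642,000 zł × 19% = 121,980 zł
  125,000 zł × 31% = 38,750 zł
  → 161,720 zł

207,800 zł > 161,720 zł, so the alternative floor tax is the binding amount.

207,800 zł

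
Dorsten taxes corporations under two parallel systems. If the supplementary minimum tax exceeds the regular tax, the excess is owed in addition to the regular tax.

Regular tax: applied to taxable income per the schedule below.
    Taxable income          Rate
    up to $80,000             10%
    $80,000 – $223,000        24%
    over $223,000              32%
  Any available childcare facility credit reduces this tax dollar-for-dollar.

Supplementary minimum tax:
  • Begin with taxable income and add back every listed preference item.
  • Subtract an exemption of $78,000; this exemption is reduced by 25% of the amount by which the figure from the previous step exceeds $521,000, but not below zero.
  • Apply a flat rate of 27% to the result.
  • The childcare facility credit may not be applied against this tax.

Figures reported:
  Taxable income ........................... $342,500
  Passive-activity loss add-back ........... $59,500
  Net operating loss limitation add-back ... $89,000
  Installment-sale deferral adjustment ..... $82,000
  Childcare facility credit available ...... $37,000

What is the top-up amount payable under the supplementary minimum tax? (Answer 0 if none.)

Regular tax:
  $80,000 × 10% = $8,000
  $143,000 × 24% = $34,320
  $119,500 × 32% = $38,240
  → $80,560
  Less childcare facility credit $37,000 → $43,560

Supplementary minimum tax:
  Adjusted income: $342,500 + $59,500 + $89,000 + $82,000 = $573,000
  Exemption: $78,000 − 25% × ($573,000 − $521,000) = $78,000 − $13,000 = $65,000
  Base: $573,000 − $65,000 = $508,000
  $508,000 × 27% = $137,160

Excess of supplementary minimum tax over regular tax: $137,160 − $43,560 = $93,600.

$93,600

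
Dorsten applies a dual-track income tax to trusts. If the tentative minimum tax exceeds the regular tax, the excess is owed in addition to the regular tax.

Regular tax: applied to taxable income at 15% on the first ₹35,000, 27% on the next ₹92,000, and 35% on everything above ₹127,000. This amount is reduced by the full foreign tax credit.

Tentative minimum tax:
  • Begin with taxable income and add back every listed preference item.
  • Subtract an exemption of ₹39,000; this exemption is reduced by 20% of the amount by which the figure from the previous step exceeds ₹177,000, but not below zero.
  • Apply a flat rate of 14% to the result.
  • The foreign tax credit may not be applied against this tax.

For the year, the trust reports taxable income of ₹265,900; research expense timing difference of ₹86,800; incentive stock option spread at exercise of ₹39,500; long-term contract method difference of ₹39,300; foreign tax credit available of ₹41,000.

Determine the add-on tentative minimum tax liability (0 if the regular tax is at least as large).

₹22,705

Regular tax:
  ₹35,000 × 15% = ₹5,250
  ₹92,000 × 27% = ₹24,840
  ₹138,900 × 35% = ₹48,615
  → ₹78,705
  Less foreign tax credit ₹41,000 → ₹37,705

Tentative minimum tax:
  Adjusted income: ₹265,900 + ₹86,800 + ₹39,500 + ₹39,300 = ₹431,500
  Exemption: 20% × (₹431,500 − ₹177,000) = ₹50,900 ≥ ₹39,000, so the exemption is fully phased out
  Base: ₹431,500 − ₹0 = ₹431,500
  ₹431,500 × 14% = ₹60,410

Excess of tentative minimum tax over regular tax: ₹60,410 − ₹37,705 = ₹22,705.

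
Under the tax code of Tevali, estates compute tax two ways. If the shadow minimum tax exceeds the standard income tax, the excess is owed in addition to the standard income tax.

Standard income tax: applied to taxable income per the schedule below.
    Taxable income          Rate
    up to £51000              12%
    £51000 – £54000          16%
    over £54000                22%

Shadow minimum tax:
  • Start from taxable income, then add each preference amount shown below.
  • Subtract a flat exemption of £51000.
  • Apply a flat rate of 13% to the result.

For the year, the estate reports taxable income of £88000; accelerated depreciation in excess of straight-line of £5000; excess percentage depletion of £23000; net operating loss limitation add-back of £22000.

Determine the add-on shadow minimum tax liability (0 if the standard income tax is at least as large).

£0

Standard income tax:
  £51000 × 12% = £6120
  £3000 × 16% = £480
  £34000 × 22% = £7480
  → £14080

Shadow minimum tax:
  Adjusted income: £88000 + £5000 + £23000 + £22000 = £138000
  Less exemption £51000 → base £87000
  £87000 × 13% = £11310

£11310 ≤ £14080, so no add-on is due.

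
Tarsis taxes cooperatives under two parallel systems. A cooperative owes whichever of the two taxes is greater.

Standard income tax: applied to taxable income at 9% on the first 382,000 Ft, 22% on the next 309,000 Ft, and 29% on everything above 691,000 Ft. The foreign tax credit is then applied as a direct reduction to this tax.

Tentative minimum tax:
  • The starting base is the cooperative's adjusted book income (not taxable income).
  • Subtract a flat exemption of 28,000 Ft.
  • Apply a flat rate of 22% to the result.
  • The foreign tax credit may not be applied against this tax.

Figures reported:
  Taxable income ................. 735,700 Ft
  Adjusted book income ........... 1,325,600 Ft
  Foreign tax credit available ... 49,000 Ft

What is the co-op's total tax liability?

285,472 Ft

Standard income tax:
  382,000 Ft × 9% = 34,380 Ft
  309,000 Ft × 22% = 67,980 Ft
  44,700 Ft × 29% = 12,963 Ft
  → 115,323 Ft
  Less foreign tax credit 49,000 Ft → 66,323 Ft

Tentative minimum tax:
  Base (adjusted book income): 1,325,600 Ft
  Less exemption 28,000 Ft → base 1,297,600 Ft
  1,297,600 Ft × 22% = 285,472 Ft

285,472 Ft > 66,323 Ft, so the tentative minimum tax is the binding amount.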